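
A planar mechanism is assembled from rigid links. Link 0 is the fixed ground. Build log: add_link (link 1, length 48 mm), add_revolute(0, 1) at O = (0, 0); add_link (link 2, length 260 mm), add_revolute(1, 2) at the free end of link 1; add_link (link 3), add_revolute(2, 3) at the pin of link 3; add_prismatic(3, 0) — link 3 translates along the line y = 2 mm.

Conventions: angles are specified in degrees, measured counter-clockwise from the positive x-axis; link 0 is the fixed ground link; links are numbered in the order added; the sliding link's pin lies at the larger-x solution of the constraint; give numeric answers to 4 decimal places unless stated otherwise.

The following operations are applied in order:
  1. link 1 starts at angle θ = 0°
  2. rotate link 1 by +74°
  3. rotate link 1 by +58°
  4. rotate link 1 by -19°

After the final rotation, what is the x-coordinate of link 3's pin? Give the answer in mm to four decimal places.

geometry: r = 48 mm, L = 260 mm, e = 2 mm; θ starts at 0°
rotate link 1 by +74°: θ ← 0° +74° = 74°
rotate link 1 by +58°: θ ← 74° +58° = 132°
rotate link 1 by -19°: θ ← 132° -19° = 113°
crank pin P = (r cos θ, r sin θ) = (-18.755094, 44.184233)
h = r sin θ − e = 44.184233 − 2 = 42.184233
x = r cos θ + √(L² − h²) = -18.755094 + 256.555044 = 237.799950

237.7999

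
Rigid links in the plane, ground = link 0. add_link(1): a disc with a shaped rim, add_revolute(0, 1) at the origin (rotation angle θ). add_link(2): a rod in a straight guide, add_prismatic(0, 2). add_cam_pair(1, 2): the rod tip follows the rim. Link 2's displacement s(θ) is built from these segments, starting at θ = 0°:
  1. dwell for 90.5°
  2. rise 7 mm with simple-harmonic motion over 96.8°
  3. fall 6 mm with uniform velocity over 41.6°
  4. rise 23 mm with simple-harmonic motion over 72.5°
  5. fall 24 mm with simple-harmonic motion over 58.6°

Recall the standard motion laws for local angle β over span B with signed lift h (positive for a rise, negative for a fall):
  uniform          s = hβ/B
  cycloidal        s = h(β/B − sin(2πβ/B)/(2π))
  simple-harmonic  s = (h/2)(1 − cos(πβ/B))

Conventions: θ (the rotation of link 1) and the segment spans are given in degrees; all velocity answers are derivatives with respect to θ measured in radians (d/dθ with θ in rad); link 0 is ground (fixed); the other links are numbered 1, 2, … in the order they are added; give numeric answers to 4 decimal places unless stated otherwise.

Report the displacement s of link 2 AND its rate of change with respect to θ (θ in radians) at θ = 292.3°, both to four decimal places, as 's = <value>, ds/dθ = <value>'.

segment 1 (0° to 90.5°, dwell): s unchanged at 0.0000
segment 2 (90.5° to 187.3°, simple-harmonic, h = 7) is passed completely: s = 0.0000 + (7) = 7.0000
segment 3 (187.3° to 228.9°, uniform, h = -6) is passed completely: s = 7.0000 + (-6) = 1.0000
θ = 292.3° falls in segment 4 (228.9° to 301.4°, simple-harmonic, h = 23): β = 292.3 − 228.9 = 63.4°, B = 72.5°; Δs = 23/2·(1 − cos(π·0.8745)) = 22.1174; s = 1.0000 + 22.1174 = 23.1174
velocity in seg [228.9°–301.4°] (simple-harmonic), θ in radians: β = 63.4° = 1.1065 rad, B = 72.5° = 1.2654 rad; ds/dθ = (πh/(2B)) sin(πβ/B) = (π·23/(2·1.2654)) sin(π·0.8745) = 10.969121 mm/rad

s = 23.1174, ds/dθ = 10.9691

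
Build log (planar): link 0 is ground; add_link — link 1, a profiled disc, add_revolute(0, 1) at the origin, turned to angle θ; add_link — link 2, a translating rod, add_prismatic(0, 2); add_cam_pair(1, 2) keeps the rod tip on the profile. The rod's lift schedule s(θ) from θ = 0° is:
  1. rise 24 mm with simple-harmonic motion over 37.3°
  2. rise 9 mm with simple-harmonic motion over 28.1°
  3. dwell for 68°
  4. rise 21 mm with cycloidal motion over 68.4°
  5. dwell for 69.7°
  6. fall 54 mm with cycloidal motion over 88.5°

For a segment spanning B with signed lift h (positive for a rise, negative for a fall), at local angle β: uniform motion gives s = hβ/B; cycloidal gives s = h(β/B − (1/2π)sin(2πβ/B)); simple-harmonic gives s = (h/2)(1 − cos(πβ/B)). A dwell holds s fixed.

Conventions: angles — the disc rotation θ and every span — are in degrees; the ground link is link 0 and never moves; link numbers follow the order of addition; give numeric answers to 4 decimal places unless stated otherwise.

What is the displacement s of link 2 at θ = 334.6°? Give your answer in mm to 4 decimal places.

seg 1 [0°–37.3°] simple-harmonic, h=24: full span → s += 24 → s = 24.0000
seg 2 [37.3°–65.4°] simple-harmonic, h=9: full span → s += 9 → s = 33.0000
seg 3 [65.4°–133.4°] dwell: s stays 33.0000
seg 4 [133.4°–201.8°] cycloidal, h=21: full span → s += 21 → s = 54.0000
seg 5 [201.8°–271.5°] dwell: s stays 54.0000
seg 6 [271.5°–360°] cycloidal, h=-54: θ=334.6° here. β=63.1, B=88.5. -54·(0.7130 − sin(2π·0.7130)/(2π)) = -46.8648 → s = 7.1352

7.1352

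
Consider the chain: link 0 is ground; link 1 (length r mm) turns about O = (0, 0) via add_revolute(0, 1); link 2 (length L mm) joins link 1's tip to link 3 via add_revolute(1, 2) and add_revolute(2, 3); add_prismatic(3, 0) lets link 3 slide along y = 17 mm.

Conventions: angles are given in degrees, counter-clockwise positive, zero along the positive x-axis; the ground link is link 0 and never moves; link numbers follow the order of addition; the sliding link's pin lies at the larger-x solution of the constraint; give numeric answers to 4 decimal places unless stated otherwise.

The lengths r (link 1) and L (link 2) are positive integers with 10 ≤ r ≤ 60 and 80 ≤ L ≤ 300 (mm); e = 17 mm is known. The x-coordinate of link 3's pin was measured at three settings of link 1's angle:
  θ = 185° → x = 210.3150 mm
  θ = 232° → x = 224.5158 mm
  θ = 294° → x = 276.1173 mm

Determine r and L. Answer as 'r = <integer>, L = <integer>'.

constraint per measurement: (x − r cos θ)² + (r sin θ − e)² = L²
subtracting the θ₁ and θ₂ equations cancels the r² and L² terms:
r = (x₁² − x₂²) / (2[(x₁cos θ₁ + e sin θ₁) − (x₂cos θ₂ + e sin θ₂)]) = 52.0000 → r = 52
L² = (x₁ − r cos θ₁)² + (r sin θ₁ − e)² = 69169.0181 → L = 263.0000 → L = 263
check at θ₃=294°: x = 276.1173 (printed 276.1173) ✓

r = 52, L = 263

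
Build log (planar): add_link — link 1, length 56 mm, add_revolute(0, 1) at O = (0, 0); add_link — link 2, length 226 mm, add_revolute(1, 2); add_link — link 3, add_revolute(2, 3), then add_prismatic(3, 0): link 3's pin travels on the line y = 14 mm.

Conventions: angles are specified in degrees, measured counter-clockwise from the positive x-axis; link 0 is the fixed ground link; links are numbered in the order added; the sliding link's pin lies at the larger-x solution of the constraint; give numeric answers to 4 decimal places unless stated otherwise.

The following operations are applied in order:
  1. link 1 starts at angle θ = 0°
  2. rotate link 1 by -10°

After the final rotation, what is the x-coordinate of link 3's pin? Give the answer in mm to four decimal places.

geometry: r = 56 mm, L = 226 mm, e = 14 mm; θ starts at 0°
rotate link 1 by -10°: θ ← 0° -10° = -10°
crank pin P = (r cos θ, r sin θ) = (55.149234, -9.724298)
h = r sin θ − e = -9.724298 − 14 = -23.724298
x = r cos θ + √(L² − h²) = 55.149234 + 224.751324 = 279.900558

279.9006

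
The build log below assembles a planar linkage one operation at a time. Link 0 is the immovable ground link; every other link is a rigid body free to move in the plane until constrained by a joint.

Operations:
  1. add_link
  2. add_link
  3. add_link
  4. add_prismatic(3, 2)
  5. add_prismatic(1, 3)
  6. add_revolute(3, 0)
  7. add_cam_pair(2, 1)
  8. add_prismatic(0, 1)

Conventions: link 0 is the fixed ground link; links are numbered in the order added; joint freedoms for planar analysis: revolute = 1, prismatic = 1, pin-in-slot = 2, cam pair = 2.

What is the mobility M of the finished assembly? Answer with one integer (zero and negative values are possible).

ground; <1,0,0>
#1 <2,0,0>
#2 <3,0,0>
#3 <4,0,0>
P:3↔2 J1 <4,1,0>
P:1↔3 J1 <4,2,0>
R:3↔0 J1 <4,3,0>
C:2↔1 J2 <4,3,1>
P:0↔1 J1 <4,4,1>
3×3 − 2×4 − 1×1 = 0

M = 0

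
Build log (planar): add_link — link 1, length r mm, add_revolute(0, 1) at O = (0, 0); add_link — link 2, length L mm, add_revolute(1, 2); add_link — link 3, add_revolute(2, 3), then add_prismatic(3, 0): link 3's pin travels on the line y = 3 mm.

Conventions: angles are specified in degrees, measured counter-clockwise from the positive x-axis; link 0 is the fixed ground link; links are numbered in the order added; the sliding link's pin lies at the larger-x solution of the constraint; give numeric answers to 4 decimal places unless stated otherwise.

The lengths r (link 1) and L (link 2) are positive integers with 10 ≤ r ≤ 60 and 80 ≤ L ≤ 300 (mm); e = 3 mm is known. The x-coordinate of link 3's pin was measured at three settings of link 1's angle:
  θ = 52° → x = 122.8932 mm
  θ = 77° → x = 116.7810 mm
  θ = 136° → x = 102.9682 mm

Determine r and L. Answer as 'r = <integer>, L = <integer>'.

constraint per measurement: (x − r cos θ)² + (r sin θ − e)² = L²
subtracting the θ₁ and θ₂ equations cancels the r² and L² terms:
r = (x₁² − x₂²) / (2[(x₁cos θ₁ + e sin θ₁) − (x₂cos θ₂ + e sin θ₂)]) = 14.9999 → r = 15
L² = (x₁ − r cos θ₁)² + (r sin θ₁ − e)² = 12995.9994 → L = 114.0000 → L = 114
check at θ₃=136°: x = 102.9682 (printed 102.9682) ✓

r = 15, L = 114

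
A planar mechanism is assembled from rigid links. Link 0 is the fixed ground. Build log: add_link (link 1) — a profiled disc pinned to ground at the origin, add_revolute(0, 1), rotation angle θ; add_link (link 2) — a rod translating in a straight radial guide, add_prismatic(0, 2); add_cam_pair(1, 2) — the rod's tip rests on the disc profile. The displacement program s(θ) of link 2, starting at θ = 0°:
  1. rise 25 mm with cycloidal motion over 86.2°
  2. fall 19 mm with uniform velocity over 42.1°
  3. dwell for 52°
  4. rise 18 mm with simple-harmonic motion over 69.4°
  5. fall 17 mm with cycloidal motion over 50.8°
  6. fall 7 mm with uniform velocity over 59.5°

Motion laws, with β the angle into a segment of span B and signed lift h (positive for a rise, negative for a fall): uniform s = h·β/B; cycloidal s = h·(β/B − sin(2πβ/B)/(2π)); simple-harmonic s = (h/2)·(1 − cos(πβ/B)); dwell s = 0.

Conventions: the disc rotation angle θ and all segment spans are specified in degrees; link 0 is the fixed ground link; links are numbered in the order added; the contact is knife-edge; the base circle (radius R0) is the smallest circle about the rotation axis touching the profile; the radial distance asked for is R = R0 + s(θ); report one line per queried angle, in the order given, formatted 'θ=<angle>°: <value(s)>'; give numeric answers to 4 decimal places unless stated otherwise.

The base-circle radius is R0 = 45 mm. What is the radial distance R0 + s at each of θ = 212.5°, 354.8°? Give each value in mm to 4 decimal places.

seg 1 [0°–86.2°] cycloidal, h=25: full span → s += 25 → s = 25.0000
seg 2 [86.2°–128.3°] uniform, h=-19: full span → s += -19 → s = 6.0000
seg 3 [128.3°–180.3°] dwell: s stays 6.0000
seg 4 [180.3°–249.7°] simple-harmonic, h=18: θ=212.5° here. β=32.2, B=69.4. 18/2·(1 − cos(π·0.4640)) = 7.9836 → s = 13.9836
seg 4 [180.3°–249.7°] simple-harmonic, h=18: full span → s += 18 → s = 24.0000
seg 5 [249.7°–300.5°] cycloidal, h=-17: full span → s += -17 → s = 7.0000
seg 6 [300.5°–360°] uniform, h=-7: θ=354.8° here. β=54.3, B=59.5. -7·54.3/59.5 = -6.3882 → s = 0.6118
θ=212.5°: R = R0 + s = 45 + 13.9836 = 58.9836
θ=354.8°: R = R0 + s = 45 + 0.6118 = 45.6118

θ=212.5°: 58.9836
θ=354.8°: 45.6118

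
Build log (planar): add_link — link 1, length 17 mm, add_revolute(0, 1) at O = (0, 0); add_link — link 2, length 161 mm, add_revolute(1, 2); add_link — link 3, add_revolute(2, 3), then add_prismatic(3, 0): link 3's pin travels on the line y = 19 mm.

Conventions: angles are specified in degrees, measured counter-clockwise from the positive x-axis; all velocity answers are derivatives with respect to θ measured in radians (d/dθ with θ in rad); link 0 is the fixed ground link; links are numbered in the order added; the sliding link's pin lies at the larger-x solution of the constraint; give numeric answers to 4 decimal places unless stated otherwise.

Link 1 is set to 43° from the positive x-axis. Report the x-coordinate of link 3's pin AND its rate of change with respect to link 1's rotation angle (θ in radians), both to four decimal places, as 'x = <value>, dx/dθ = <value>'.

geometry: r = 17 mm, L = 161 mm, e = 19 mm
crank pin P = (r cos θ, r sin θ) = (12.433013, 11.593972)
h = r sin θ − e = 11.593972 − 19 = -7.406028
x = r cos θ + √(L² − h²) = 12.433013 + 160.829571 = 173.262583
dx/dθ = −r sin θ − h·r cos θ/√(L² − h²) (θ in radians; h = -7.406028) = -11.021445

x = 173.2626, dx/dθ = -11.0214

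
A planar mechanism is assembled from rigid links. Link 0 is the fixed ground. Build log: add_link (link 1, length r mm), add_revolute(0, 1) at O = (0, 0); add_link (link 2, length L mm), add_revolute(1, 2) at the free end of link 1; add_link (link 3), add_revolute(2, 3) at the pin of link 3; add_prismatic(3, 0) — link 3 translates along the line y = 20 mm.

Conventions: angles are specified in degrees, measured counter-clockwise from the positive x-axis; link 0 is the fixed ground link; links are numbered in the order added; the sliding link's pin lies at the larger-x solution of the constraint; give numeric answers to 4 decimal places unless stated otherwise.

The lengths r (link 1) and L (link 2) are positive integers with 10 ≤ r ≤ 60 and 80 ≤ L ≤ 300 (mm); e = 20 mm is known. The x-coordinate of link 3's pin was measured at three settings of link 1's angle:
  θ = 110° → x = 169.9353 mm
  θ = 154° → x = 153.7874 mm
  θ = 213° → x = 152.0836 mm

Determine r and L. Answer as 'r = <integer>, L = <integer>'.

constraint per measurement: (x − r cos θ)² + (r sin θ − e)² = L²
subtracting the θ₁ and θ₂ equations cancels the r² and L² terms:
r = (x₁² − x₂²) / (2[(x₁cos θ₁ + e sin θ₁) − (x₂cos θ₂ + e sin θ₂)]) = 29.0000 → r = 29
L² = (x₁ − r cos θ₁)² + (r sin θ₁ − e)² = 32399.9979 → L = 180.0000 → L = 180
check at θ₃=213°: x = 152.0836 (printed 152.0836) ✓

r = 29, L = 180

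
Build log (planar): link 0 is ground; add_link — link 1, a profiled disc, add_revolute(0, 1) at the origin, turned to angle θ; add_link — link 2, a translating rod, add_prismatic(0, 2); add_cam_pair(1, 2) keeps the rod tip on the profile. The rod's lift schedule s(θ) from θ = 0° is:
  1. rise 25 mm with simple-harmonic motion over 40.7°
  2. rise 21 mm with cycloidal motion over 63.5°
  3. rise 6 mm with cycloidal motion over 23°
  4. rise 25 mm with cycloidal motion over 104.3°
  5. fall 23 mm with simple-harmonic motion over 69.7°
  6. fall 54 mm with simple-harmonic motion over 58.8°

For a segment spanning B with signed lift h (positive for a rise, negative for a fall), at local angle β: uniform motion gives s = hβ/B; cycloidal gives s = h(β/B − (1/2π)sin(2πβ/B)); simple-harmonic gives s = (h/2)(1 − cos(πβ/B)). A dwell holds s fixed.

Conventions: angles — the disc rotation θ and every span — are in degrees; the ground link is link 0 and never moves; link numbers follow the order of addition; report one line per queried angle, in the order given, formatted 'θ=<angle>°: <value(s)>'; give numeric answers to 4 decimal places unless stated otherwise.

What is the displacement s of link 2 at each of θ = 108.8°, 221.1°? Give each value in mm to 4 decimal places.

seg 1 [0°–40.7°] simple-harmonic, h=25: full span → s += 25 → s = 25.0000
seg 2 [40.7°–104.2°] cycloidal, h=21: full span → s += 21 → s = 46.0000
seg 3 [104.2°–127.2°] cycloidal, h=6: θ=108.8° here. β=4.6, B=23. 6·(0.2000 − sin(2π·0.2000)/(2π)) = 0.2918 → s = 46.2918
seg 3 [104.2°–127.2°] cycloidal, h=6: full span → s += 6 → s = 52.0000
seg 4 [127.2°–231.5°] cycloidal, h=25: θ=221.1° here. β=93.9, B=104.3. 25·(0.9003 − sin(2π·0.9003)/(2π)) = 24.8401 → s = 76.8401

θ=108.8°: 46.2918
θ=221.1°: 76.8401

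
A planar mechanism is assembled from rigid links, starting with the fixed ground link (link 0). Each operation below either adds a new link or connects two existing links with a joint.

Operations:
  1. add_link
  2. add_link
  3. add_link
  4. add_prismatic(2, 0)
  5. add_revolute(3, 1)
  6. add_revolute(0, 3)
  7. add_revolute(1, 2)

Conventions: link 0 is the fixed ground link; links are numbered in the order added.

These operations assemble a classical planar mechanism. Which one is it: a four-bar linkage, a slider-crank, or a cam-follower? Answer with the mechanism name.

links: 4 (incl. ground); joints: 3 revolute, 1 prismatic, 0 higher (cam) pair, forming one closed loop
4 links, 3 revolutes + 1 prismatic in one loop → slider-crank

slider-crank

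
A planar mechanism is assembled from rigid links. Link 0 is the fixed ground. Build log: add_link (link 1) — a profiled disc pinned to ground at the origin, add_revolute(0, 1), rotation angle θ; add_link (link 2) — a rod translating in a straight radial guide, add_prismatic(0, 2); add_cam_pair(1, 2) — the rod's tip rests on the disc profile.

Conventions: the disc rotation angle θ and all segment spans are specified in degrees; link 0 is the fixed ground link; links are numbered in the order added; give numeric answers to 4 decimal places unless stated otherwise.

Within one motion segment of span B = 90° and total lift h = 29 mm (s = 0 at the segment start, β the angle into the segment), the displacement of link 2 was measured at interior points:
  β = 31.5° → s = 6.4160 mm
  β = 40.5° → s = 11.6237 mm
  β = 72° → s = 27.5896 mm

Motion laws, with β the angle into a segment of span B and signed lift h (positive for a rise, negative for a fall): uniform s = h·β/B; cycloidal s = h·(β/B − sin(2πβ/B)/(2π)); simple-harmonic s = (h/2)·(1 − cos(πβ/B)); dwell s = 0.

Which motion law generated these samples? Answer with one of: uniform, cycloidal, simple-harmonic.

candidates at β/B = r: uniform s = h·r (linear in β); cycloidal s = h·(r − sin(2πr)/(2π)); simple-harmonic s = (h/2)(1 − cos(πr))
β=31.5°: printed 6.4160 | uniform 10.1500, cycloidal 6.4160, simple-harmonic 7.9171
β=40.5°: printed 11.6237 | uniform 13.0500, cycloidal 11.6237, simple-harmonic 12.2317
β=72°: printed 27.5896 | uniform 23.2000, cycloidal 27.5896, simple-harmonic 26.2307
only one law matches every sample → cycloidal

cycloidal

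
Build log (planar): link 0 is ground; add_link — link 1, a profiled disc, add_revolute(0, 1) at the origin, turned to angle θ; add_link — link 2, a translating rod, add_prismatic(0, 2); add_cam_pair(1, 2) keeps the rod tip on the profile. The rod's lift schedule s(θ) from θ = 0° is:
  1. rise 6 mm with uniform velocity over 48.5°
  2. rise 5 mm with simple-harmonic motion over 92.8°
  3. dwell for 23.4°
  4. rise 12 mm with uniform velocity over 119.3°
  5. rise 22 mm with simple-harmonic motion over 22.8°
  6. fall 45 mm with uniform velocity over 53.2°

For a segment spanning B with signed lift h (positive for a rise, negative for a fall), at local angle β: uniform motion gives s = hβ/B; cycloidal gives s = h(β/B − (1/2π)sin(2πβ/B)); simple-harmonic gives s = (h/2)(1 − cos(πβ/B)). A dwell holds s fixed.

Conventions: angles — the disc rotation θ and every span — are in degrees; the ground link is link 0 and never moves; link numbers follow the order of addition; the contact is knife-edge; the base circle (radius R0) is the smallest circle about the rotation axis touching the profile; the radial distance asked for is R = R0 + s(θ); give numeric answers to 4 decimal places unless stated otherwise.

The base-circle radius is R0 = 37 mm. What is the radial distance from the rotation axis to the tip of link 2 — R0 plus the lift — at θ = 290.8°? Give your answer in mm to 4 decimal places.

seg 1 [0°–48.5°] uniform, h=6: full span → s += 6 → s = 6.0000
seg 2 [48.5°–141.3°] simple-harmonic, h=5: full span → s += 5 → s = 11.0000
seg 3 [141.3°–164.7°] dwell: s stays 11.0000
seg 4 [164.7°–284°] uniform, h=12: full span → s += 12 → s = 23.0000
seg 5 [284°–306.8°] simple-harmonic, h=22: θ=290.8° here. β=6.8, B=22.8. 22/2·(1 − cos(π·0.2982)) = 4.4854 → s = 27.4854
R = R0 + s = 37 + 27.4854 = 64.4854

64.4854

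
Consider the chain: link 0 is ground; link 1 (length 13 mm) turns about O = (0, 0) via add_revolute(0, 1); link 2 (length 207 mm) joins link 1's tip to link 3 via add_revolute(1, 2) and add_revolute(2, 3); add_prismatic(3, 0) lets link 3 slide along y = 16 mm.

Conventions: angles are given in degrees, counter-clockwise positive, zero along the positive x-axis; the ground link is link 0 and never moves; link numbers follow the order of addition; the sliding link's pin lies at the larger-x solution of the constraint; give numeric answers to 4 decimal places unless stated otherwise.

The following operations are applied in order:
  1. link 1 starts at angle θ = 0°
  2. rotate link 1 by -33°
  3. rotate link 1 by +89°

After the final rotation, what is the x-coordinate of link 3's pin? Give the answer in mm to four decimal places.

geometry: r = 13 mm, L = 207 mm, e = 16 mm; θ starts at 0°
rotate link 1 by -33°: θ ← 0° -33° = -33°
rotate link 1 by +89°: θ ← -33° +89° = 56°
crank pin P = (r cos θ, r sin θ) = (7.269508, 10.777488)
h = r sin θ − e = 10.777488 − 16 = -5.222512
x = r cos θ + √(L² − h²) = 7.269508 + 206.934109 = 214.203617

214.2036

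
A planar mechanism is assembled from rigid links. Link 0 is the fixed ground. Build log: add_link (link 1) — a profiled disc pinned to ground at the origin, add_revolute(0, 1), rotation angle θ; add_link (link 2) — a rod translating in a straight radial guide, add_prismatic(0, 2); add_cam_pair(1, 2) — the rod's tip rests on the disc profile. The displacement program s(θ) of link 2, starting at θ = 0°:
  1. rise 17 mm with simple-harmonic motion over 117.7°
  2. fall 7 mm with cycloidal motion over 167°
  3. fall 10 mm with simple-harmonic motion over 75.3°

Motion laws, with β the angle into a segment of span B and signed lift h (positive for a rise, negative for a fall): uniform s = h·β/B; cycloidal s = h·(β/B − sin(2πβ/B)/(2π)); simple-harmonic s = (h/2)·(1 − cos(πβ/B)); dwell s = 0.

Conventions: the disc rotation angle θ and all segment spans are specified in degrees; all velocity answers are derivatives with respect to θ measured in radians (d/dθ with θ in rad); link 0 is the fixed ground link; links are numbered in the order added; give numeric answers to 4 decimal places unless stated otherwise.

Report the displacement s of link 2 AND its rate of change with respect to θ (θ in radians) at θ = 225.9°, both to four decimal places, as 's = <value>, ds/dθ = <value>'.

seg 1 [0°–117.7°] simple-harmonic, h=17: full span → s += 17 → s = 17.0000
seg 2 [117.7°–284.7°] cycloidal, h=-7: θ=225.9° here. β=108.2, B=167. -7·(0.6479 − sin(2π·0.6479)/(2π)) = -5.4279 → s = 11.5721
velocity in seg [117.7°–284.7°] (cycloidal), θ in radians: β = 108.2° = 1.8884 rad, B = 167° = 2.9147 rad; ds/dθ = (h/B)(1 − cos(2πβ/B)) = ((-7)/2.9147)(1 − cos(2π·0.6479)) = -3.838718 mm/rad

s = 11.5721, ds/dθ = -3.8387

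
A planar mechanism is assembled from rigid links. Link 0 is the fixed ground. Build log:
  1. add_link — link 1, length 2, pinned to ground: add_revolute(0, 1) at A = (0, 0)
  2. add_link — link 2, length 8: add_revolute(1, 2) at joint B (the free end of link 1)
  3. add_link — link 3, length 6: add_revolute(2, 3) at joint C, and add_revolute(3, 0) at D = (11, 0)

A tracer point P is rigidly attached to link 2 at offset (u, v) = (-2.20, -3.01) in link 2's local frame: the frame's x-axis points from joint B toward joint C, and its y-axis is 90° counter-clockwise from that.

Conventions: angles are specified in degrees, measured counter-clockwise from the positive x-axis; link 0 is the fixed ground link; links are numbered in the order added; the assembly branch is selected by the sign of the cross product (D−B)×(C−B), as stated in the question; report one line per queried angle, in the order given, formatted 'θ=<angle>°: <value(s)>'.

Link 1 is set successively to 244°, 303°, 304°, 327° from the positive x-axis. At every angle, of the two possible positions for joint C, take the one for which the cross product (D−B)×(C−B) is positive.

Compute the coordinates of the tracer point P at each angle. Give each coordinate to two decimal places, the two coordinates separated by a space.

A=(0,0), D=(11.00,0)
θ=244°: B = A + 2.00·(cos244°, sin244°) = (-0.8767, -1.7976)
θ=244°: |BD| = 12.0120
θ=244°: circle(B,8.00) ∩ circle(D,6.00): a=7.1715, h=3.5454
θ=244°:   candidates: C₊=(5.6834,2.7811) cross=42.587; C₋=(6.7446,-4.2298) cross=-42.587
θ=244°:   branch + wants cross > 0 → take C=(5.6834,2.7811) (cross=42.587)
θ=244°: ex = (C−B)/|BC| = (0.8200,0.5723); ey = (-0.5723,0.8200)
θ=244°: P = B + -2.20·ex + -3.01·ey = (-0.9581,-5.5250)
θ=303°: B = A + 2.00·(cos303°, sin303°) = (1.0893, -1.6773)
θ=303°: |BD| = 10.0517
θ=303°: circle(B,8.00) ∩ circle(D,6.00): a=6.4186, h=4.7751
θ=303°:   candidates: C₊=(6.6211,4.1018) cross=47.997; C₋=(8.2147,-5.3143) cross=-47.997
θ=303°:   branch + wants cross > 0 → take C=(6.6211,4.1018) (cross=47.997)
θ=303°: ex = (C−B)/|BC| = (0.6915,0.7224); ey = (-0.7224,0.6915)
θ=303°: P = B + -2.20·ex + -3.01·ey = (1.7424,-5.3480)
θ=304°: B = A + 2.00·(cos304°, sin304°) = (1.1184, -1.6581)
θ=304°: |BD| = 10.0198
θ=304°: circle(B,8.00) ∩ circle(D,6.00): a=6.4071, h=4.7905
θ=304°:   candidates: C₊=(6.6444,4.1266) cross=48.000; C₋=(8.2299,-5.3223) cross=-48.000
θ=304°:   branch + wants cross > 0 → take C=(6.6444,4.1266) (cross=48.000)
θ=304°: ex = (C−B)/|BC| = (0.6908,0.7231); ey = (-0.7231,0.6908)
θ=304°: P = B + -2.20·ex + -3.01·ey = (1.7752,-5.3280)
θ=327°: B = A + 2.00·(cos327°, sin327°) = (1.6773, -1.0893)
θ=327°: |BD| = 9.3861
θ=327°: circle(B,8.00) ∩ circle(D,6.00): a=6.1846, h=5.0745
θ=327°:   candidates: C₊=(7.2313,4.6687) cross=47.630; C₋=(8.4091,-5.4118) cross=-47.630
θ=327°:   branch + wants cross > 0 → take C=(7.2313,4.6687) (cross=47.630)
θ=327°: ex = (C−B)/|BC| = (0.6942,0.7197); ey = (-0.7197,0.6942)
θ=327°: P = B + -2.20·ex + -3.01·ey = (2.3164,-4.7624)

θ=244°: -0.96 -5.52
θ=303°: 1.74 -5.35
θ=304°: 1.78 -5.33
θ=327°: 2.32 -4.76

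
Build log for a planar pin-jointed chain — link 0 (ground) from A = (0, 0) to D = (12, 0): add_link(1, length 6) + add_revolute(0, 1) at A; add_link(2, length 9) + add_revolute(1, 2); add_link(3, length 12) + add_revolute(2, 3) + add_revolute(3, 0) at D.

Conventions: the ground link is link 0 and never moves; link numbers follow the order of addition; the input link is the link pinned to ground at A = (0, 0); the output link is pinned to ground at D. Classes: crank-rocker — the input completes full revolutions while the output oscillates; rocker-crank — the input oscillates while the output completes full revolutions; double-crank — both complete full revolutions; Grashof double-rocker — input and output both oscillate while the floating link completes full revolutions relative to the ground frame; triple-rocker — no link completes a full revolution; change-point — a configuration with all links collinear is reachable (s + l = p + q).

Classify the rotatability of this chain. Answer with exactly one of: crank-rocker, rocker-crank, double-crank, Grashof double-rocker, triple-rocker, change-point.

lengths: ground=12, input=6, coupler=9, output=12
sorted: s=6 (shortest), l=12 (longest), p+q=21
s + l = 18 vs p + q = 21
s + l < p + q (Grashof) with shortest = input link → crank-rocker

crank-rocker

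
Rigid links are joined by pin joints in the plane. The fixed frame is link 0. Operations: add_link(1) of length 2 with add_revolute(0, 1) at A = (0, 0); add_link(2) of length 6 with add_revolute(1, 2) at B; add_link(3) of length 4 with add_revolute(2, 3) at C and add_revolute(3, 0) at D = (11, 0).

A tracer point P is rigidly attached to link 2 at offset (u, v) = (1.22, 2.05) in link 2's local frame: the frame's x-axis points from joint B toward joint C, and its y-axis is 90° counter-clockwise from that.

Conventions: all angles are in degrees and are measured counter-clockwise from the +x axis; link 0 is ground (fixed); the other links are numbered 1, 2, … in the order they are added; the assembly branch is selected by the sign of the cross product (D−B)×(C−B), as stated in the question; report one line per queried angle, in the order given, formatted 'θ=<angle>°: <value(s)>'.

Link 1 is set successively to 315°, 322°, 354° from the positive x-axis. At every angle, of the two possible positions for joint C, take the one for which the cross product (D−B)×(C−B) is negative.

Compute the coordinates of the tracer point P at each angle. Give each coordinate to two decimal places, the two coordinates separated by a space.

A=(0,0), D=(11.00,0)
θ=315°: B = A + 2.00·(cos315°, sin315°) = (1.4142, -1.4142)
θ=315°: |BD| = 9.6895
θ=315°: circle(B,6.00) ∩ circle(D,4.00): a=5.8768, h=1.2096
θ=315°:   candidates: C₊=(7.0516,0.6401) cross=11.720; C₋=(7.4046,-1.7531) cross=-11.720
θ=315°:   branch - wants cross < 0 → take C=(7.4046,-1.7531) (cross=-11.720)
θ=315°: ex = (C−B)/|BC| = (0.9984,-0.0565); ey = (0.0565,0.9984)
θ=315°: P = B + 1.22·ex + 2.05·ey = (2.7481,0.5636)
θ=322°: B = A + 2.00·(cos322°, sin322°) = (1.5760, -1.2313)
θ=322°: |BD| = 9.5041
θ=322°: circle(B,6.00) ∩ circle(D,4.00): a=5.8042, h=1.5202
θ=322°:   candidates: C₊=(7.1344,1.0281) cross=14.448; C₋=(7.5283,-1.9867) cross=-14.448
θ=322°:   branch - wants cross < 0 → take C=(7.5283,-1.9867) (cross=-14.448)
θ=322°: ex = (C−B)/|BC| = (0.9920,-0.1259); ey = (0.1259,0.9920)
θ=322°: P = B + 1.22·ex + 2.05·ey = (3.0444,0.6488)
θ=354°: B = A + 2.00·(cos354°, sin354°) = (1.9890, -0.2091)
θ=354°: |BD| = 9.0134
θ=354°: circle(B,6.00) ∩ circle(D,4.00): a=5.6162, h=2.1116
θ=354°:   candidates: C₊=(7.5547,2.0322) cross=19.033; C₋=(7.6527,-2.1898) cross=-19.033
θ=354°:   branch - wants cross < 0 → take C=(7.6527,-2.1898) (cross=-19.033)
θ=354°: ex = (C−B)/|BC| = (0.9439,-0.3301); ey = (0.3301,0.9439)
θ=354°: P = B + 1.22·ex + 2.05·ey = (3.8174,1.3233)

θ=315°: 2.75 0.56
θ=322°: 3.04 0.65
θ=354°: 3.82 1.32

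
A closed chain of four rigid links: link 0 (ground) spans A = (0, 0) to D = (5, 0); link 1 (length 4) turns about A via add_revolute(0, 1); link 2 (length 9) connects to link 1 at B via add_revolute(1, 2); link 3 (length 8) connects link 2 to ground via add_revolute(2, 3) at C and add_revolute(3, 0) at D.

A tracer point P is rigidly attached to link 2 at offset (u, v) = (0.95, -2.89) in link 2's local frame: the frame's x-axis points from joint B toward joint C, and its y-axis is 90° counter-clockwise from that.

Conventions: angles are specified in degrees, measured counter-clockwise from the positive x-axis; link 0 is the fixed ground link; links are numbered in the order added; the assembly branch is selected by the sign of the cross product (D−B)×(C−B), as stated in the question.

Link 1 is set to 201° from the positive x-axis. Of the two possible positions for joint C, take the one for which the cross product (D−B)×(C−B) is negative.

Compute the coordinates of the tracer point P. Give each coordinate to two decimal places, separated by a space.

A=(0,0), D=(5.00,0)
B = A + 4.00·(cos201°, sin201°) = (-3.7343, -1.4335)
|BD| = 8.8512
circle(B,9.00) ∩ circle(D,8.00): a=5.3859, h=7.2105
  candidates: C₊=(0.4127,6.5541) cross=63.822; C₋=(2.7483,-7.6766) cross=-63.822
  branch - wants cross < 0 → take C=(2.7483,-7.6766) (cross=-63.822)
ex = (C−B)/|BC| = (0.7203,-0.6937); ey = (0.6937,0.7203)
P = B + 0.95·ex + -2.89·ey = (-5.0548,-4.1741)

-5.05 -4.17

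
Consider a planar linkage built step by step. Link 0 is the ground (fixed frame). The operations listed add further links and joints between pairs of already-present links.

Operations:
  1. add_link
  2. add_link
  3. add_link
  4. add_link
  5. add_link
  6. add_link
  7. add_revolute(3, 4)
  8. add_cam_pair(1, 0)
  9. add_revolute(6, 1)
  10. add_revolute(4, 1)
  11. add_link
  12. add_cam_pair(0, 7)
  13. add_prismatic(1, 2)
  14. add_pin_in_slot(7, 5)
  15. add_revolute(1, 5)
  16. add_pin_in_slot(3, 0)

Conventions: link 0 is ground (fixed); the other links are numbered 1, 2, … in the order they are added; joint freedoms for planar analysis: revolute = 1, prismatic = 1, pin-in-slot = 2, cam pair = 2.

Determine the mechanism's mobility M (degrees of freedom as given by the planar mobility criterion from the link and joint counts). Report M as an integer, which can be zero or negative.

link 0 = ground. State L|J1|J2 = 1|0|0
+link1  2|0|0
+link2  3|0|0
+link3  4|0|0
+link4  5|0|0
+link5  6|0|0
+link6  7|0|0
R(3,4) f=1→J1  7|1|0
C(1,0) f=2→J2  7|1|1
R(6,1) f=1→J1  7|2|1
R(4,1) f=1→J1  7|3|1
+link7  8|3|1
C(0,7) f=2→J2  8|3|2
P(1,2) f=1→J1  8|4|2
PS(7,5) f=2→J2  8|4|3
R(1,5) f=1→J1  8|5|3
PS(3,0) f=2→J2  8|5|4
M = 3(8−1)−2·5−4 = 21−10−4 = 7

M = 7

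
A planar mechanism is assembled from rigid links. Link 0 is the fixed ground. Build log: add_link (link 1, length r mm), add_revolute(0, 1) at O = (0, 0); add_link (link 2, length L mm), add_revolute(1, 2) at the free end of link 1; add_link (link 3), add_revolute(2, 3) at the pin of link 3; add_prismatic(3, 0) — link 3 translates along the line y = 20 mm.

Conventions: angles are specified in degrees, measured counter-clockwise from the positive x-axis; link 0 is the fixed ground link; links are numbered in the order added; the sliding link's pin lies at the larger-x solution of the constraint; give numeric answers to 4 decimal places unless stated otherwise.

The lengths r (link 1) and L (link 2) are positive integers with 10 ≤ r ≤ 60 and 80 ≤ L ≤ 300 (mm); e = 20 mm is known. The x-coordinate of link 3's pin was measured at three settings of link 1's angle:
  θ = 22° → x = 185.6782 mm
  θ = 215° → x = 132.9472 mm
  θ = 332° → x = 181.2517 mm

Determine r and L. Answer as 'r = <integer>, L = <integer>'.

constraint per measurement: (x − r cos θ)² + (r sin θ − e)² = L²
subtracting the θ₁ and θ₂ equations cancels the r² and L² terms:
r = (x₁² − x₂²) / (2[(x₁cos θ₁ + e sin θ₁) − (x₂cos θ₂ + e sin θ₂)]) = 28.0000 → r = 28
L² = (x₁ − r cos θ₁)² + (r sin θ₁ − e)² = 25599.9961 → L = 160.0000 → L = 160
check at θ₃=332°: x = 181.2517 (printed 181.2517) ✓

r = 28, L = 160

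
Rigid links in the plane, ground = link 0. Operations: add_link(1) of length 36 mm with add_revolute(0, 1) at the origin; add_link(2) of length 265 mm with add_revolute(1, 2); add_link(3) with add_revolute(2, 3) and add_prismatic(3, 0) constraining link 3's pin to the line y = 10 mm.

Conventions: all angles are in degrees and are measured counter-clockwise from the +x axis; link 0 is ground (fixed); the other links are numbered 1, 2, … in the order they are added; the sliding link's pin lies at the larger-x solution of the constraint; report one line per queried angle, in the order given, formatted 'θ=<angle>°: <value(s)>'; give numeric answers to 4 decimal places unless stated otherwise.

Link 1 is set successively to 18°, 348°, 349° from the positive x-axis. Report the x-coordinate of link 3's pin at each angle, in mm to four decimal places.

geometry: r = 36 mm, L = 265 mm, e = 10 mm
θ=18°: crank pin P = (r cos θ, r sin θ) = (34.238035, 11.124612)
θ=18°: h = r sin θ − e = 11.124612 − 10 = 1.124612
θ=18°: x = r cos θ + √(L² − h²) = 34.238035 + 264.997614 = 299.235648
θ=348°: crank pin P = (r cos θ, r sin θ) = (35.213314, -7.484821)
θ=348°: h = r sin θ − e = -7.484821 − 10 = -17.484821
θ=348°: x = r cos θ + √(L² − h²) = 35.213314 + 264.422543 = 299.635856
θ=349°: crank pin P = (r cos θ, r sin θ) = (35.338579, -6.869124)
θ=349°: h = r sin θ − e = -6.869124 − 10 = -16.869124
θ=349°: x = r cos θ + √(L² − h²) = 35.338579 + 264.462535 = 299.801114

θ=18°: 299.2356
θ=348°: 299.6359
θ=349°: 299.8011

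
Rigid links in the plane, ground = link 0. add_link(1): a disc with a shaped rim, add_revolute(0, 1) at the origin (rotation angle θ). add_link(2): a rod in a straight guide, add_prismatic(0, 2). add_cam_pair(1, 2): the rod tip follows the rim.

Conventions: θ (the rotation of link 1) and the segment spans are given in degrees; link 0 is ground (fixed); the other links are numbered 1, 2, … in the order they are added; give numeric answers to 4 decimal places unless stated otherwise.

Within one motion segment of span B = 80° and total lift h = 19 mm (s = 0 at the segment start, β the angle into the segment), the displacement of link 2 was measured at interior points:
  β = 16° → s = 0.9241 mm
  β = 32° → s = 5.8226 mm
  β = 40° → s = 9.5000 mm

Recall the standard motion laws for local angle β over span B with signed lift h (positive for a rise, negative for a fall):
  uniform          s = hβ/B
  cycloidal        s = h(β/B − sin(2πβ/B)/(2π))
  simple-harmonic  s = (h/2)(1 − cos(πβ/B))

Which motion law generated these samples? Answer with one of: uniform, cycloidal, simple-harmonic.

candidates at β/B = r: uniform s = h·r (linear in β); cycloidal s = h·(r − sin(2πr)/(2π)); simple-harmonic s = (h/2)(1 − cos(πr))
β=16°: printed 0.9241 | uniform 3.8000, cycloidal 0.9241, simple-harmonic 1.8143
β=32°: printed 5.8226 | uniform 7.6000, cycloidal 5.8226, simple-harmonic 6.5643
β=40°: printed 9.5000 | uniform 9.5000, cycloidal 9.5000, simple-harmonic 9.5000
only one law matches every sample → cycloidal

cycloidal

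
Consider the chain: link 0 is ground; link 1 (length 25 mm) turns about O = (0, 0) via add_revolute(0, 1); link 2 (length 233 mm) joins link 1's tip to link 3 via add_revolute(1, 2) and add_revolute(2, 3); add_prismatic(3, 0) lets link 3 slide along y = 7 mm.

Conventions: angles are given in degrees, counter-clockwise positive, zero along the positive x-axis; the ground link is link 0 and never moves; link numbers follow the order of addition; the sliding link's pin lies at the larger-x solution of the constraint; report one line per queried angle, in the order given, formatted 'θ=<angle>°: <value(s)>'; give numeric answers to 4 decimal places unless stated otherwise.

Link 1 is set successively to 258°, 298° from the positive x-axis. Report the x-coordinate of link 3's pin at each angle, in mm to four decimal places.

geometry: r = 25 mm, L = 233 mm, e = 7 mm
θ=258°: crank pin P = (r cos θ, r sin θ) = (-5.197792, -24.453690)
θ=258°: h = r sin θ − e = -24.453690 − 7 = -31.453690
θ=258°: x = r cos θ + √(L² − h²) = -5.197792 + 230.867203 = 225.669411
θ=298°: crank pin P = (r cos θ, r sin θ) = (11.736789, -22.073690)
θ=298°: h = r sin θ − e = -22.073690 − 7 = -29.073690
θ=298°: x = r cos θ + √(L² − h²) = 11.736789 + 231.178979 = 242.915769

θ=258°: 225.6694
θ=298°: 242.9158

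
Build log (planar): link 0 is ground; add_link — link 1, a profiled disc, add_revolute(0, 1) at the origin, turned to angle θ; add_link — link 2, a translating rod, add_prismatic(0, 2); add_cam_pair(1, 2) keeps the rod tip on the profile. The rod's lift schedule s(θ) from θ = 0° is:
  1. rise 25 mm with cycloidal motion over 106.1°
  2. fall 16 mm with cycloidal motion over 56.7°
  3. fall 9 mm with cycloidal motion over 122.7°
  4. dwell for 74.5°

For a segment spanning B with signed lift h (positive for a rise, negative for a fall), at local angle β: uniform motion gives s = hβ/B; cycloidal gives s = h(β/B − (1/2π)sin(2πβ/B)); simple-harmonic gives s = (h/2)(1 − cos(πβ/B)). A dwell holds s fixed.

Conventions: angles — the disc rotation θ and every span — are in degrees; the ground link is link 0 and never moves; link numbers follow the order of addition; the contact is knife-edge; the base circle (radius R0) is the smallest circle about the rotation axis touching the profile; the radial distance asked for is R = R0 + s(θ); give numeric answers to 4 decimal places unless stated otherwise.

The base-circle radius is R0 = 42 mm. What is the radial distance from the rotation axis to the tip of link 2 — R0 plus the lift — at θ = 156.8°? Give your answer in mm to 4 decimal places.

seg 1 [0°–106.1°] cycloidal, h=25: full span → s += 25 → s = 25.0000
seg 2 [106.1°–162.8°] cycloidal, h=-16: θ=156.8° here. β=50.7, B=56.7. -16·(0.8942 − sin(2π·0.8942)/(2π)) = -15.8780 → s = 9.1220
R = R0 + s = 42 + 9.1220 = 51.1220

51.1220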